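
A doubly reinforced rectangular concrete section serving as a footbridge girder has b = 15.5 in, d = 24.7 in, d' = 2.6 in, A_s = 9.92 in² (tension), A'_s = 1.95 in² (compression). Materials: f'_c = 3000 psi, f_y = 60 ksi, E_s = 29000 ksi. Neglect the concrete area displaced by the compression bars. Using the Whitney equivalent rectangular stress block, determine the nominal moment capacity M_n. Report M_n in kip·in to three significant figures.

Assume both steels yield.
a = (A_s − A'_s) f_y/(0.85 f'_c b) = (9.92 − 1.95) × 60/(0.85 × 3 × 15.5) = 12.099 in.
c = a/β₁ = 12.099/0.85 = 14.234 in; ε'_s = 0.003(c − d')/c = 0.0025 ≥ ε_y = 0.0021, so the compression steel yields.
M_n = (A_s − A'_s) f_y (d − a/2) + A'_s f_y (d − d') = 478.2 × (24.7 − 6.0495) + 117 × (24.7 − 2.6) = 8918.7 + 2585.7 = 11504.4 kip·in.

M_n ≈ 11500 kip·in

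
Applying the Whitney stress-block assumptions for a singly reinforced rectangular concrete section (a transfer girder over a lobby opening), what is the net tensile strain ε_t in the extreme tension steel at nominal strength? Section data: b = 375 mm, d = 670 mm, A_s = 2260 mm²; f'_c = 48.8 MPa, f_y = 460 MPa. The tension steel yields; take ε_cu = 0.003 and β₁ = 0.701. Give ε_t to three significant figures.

ε_t ≈ 0.0181

a = A_s f_y/(0.85 f'_c b) = 66.83 mm.
β₁ = 0.701, so c = a/β₁ = 66.83/0.701 = 95.34 mm.
From the linear strain diagram with ε_cu = 0.003: ε_t = 0.003 (d − c)/c = 0.003 × (670 − 95.34)/95.34 = 0.0181.
Since ε_t ≥ 0.005, the section is tension-controlled.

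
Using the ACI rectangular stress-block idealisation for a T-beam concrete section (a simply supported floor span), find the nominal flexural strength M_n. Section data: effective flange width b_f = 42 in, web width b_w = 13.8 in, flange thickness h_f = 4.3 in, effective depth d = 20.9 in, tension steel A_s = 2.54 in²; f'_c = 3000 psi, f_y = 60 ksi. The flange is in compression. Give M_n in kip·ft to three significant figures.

Tension: T = A_s f_y = 2.54 × 60 = 152.4 kips.
Try a within the flange: a = T/(0.85 f'_c b_f) = 152.4/(0.85 × 3 × 42) = 1.423 in.
Since a = 1.423 ≤ h_f = 4.3 in, the stress block lies entirely in the flange; analyse as a rectangular beam of width b_f.
M_n = T(d − a/2) = 152.4 × (20.9 − 0.7115) = 3076.7 kip·in.
M_n = 3076.7/12 = 256.39 kip·ft.

M_n ≈ 256 kip·ft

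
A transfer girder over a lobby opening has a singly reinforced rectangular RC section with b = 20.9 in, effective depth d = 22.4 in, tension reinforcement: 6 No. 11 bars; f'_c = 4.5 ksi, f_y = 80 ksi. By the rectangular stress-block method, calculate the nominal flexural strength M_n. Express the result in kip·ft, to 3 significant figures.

A_s = 6 × 1.56 = 9.36 in².
T = A_s f_y = 9.36 × 80 = 748.8 kips.
a = T/(0.85 f'_c b) = 748.8/(0.85 × 4.5 × 20.9) = 9.367 in.
M_n = T(d − a/2) = 748.8 × (22.4 − 4.6835) = 13266.1 kip·in = 13266.1/12 = 1105.51 kip·ft.

M_n ≈ 1110 kip·ft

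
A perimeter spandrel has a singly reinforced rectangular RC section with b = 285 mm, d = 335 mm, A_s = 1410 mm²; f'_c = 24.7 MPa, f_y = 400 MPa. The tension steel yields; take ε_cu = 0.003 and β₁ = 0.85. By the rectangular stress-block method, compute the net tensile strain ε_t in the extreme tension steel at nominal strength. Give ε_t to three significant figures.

ε_t ≈ 0.00606

a = A_s f_y/(0.85 f'_c b) = 94.26 mm.
β₁ = 0.85, so c = a/β₁ = 94.26/0.85 = 110.89 mm.
From the linear strain diagram with ε_cu = 0.003: ε_t = 0.003 (d − c)/c = 0.003 × (335 − 110.89)/110.89 = 0.00606.
Since ε_t ≥ 0.005, the section is tension-controlled.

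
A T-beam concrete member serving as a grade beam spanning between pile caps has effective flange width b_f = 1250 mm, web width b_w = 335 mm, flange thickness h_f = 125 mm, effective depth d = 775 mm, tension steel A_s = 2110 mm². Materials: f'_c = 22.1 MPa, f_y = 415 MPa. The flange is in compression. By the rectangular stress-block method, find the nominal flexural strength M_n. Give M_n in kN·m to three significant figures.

M_n ≈ 662 kN·m

Tension: T = A_s f_y = 2110 × 415 = 875650 N.
Try a within the flange: a = T/(0.85 f'_c b_f) = 875650/(0.85 × 22.1 × 1250) = 37.29 mm.
Since a = 37.29 ≤ h_f = 125 mm, the stress block lies entirely in the flange; analyse as a rectangular beam of width b_f.
M_n = T(d − a/2) = 875650 × (775 − 18.645) = 662.30 × 10⁶ N·mm.
M_n = 662.30 kN·m.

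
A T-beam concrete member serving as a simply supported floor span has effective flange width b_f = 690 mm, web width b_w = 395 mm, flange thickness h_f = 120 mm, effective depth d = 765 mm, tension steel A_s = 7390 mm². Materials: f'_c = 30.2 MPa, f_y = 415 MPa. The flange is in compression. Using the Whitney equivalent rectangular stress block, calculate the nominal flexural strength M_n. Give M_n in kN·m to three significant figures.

Tension: T = A_s f_y = 7390 × 415 = 3066850 N.
Try a within the flange: a = T/(0.85 f'_c b_f) = 3066850/(0.85 × 30.2 × 690) = 173.15 mm.
a = 173.15 > h_f = 120 mm: the block extends into the web. Split into flange-overhang and web parts.
C_f = 0.85 f'_c (b_f − b_w) h_f = 0.85 × 30.2 × (690 − 395) × 120 = 908718 N.
Remaining web compression depth: a_w = (T − C_f)/(0.85 f'_c b_w) = (3066850 − 908718)/(0.85 × 30.2 × 395) = 212.84 mm.
M_n = C_f(d − h_f/2) + (T − C_f)(d − a_w/2) = 908718 × (765 − 60) + 2158132 × (765 − 106.42) = 640.65 + 1421.30 = 2061.95 × 10⁶ N·mm.
M_n = 2061.95 kN·m.

M_n ≈ 2060 kN·m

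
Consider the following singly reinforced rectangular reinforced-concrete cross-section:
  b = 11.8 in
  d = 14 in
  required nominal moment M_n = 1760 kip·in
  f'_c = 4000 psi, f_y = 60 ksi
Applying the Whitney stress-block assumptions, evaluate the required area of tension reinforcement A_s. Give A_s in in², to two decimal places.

A_s ≈ 2.40 in²

From M_n = 0.85 f'_c a b (d − a/2):
a = d − √(d² − 2M_n/(0.85 f'_c b)) = 14 − √(14² − 2 × 1760/(0.85 × 4 × 11.8)) = 3.595 in.
A_s = 0.85 f'_c a b / f_y = 0.85 × 4 × 3.595 × 11.8 / 60 = 2.404 in².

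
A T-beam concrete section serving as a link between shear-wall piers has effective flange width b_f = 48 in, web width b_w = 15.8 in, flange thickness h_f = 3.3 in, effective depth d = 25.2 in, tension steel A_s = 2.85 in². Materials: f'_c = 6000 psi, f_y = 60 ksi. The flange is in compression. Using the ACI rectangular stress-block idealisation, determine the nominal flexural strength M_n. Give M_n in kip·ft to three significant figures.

Tension: T = A_s f_y = 2.85 × 60 = 171 kips.
Try a within the flange: a = T/(0.85 f'_c b_f) = 171/(0.85 × 6 × 48) = 0.699 in.
Since a = 0.699 ≤ h_f = 3.3 in, the stress block lies entirely in the flange; analyse as a rectangular beam of width b_f.
M_n = T(d − a/2) = 171 × (25.2 − 0.3495) = 4249.4 kip·in.
M_n = 4249.4/12 = 354.12 kip·ft.

M_n ≈ 354 kip·ft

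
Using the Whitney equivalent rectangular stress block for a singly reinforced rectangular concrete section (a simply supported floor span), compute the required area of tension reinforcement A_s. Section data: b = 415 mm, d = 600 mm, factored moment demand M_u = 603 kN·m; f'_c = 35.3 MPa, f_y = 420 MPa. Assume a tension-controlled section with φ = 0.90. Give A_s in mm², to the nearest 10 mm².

M_n = M_u/φ = 603/0.90 = 670 kN·m.
With M_n = 0.85 f'_c a b (d − a/2), solve the quadratic for a:
a = d − √(d² − 2M_n/(0.85 f'_c b)) = 600 − √(600² − 2 × 670×10⁶/(0.85 × 35.3 × 415)) = 97.62 mm.
A_s = 0.85 f'_c a b / f_y = 0.85 × 35.3 × 97.62 × 415 / 420 = 2894.2 mm².

A_s ≈ 2890 mm²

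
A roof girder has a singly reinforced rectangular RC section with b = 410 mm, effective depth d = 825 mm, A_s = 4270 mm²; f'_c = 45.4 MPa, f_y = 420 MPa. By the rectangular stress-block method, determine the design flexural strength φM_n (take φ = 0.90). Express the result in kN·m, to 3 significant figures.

φM_n ≈ 1240 kN·m

T = A_s f_y = 4270 × 420 = 1793400 N = 1793.4 kN.
From C = T: a = T/(0.85 f'_c b) = 1793400/(0.85 × 45.4 × 410) = 113.35 mm.
M_n = T(d − a/2) = 1793.4 kN × (825 − 56.675) mm = 1377.91 kN·m.
φM_n = 0.90 × 1377.91 = 1240.12 kN·m.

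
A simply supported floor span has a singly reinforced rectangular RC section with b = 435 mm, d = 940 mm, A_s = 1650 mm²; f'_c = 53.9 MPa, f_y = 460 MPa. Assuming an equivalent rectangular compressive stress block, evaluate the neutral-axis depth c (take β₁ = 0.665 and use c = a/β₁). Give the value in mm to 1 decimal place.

T = A_s f_y = 1650 × 460 = 759000 N = 759 kN.
Setting C = 0.85 f'_c a b equal to T: a = 759000/(0.85 × 53.9 × 435) = 38.084 mm.
With β₁ = 0.665, c = a/β₁ = 38.084/0.665 = 57.3 mm.

c ≈ 57.3 mm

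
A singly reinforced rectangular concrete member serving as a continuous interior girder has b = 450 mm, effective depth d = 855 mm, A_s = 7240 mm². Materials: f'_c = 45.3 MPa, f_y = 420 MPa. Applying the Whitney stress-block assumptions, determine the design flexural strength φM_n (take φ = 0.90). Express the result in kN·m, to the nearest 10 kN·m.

T = A_s f_y = 7240 × 420 = 3040800 N = 3040.8 kN.
From C = T: a = T/(0.85 f'_c b) = 3040800/(0.85 × 45.3 × 450) = 175.49 mm.
M_n = T(d − a/2) = 3040.8 kN × (855 − 87.745) mm = 2333.07 kN·m.
φM_n = 0.90 × 2333.07 = 2099.76 kN·m.

φM_n ≈ 2100 kN·m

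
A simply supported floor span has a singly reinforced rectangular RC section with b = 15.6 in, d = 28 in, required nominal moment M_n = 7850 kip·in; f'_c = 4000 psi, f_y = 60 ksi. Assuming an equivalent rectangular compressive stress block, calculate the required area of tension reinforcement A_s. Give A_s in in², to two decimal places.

From M_n = 0.85 f'_c a b (d − a/2):
a = d − √(d² − 2M_n/(0.85 f'_c b)) = 28 − √(28² − 2 × 7850/(0.85 × 4 × 15.6)) = 5.909 in.
A_s = 0.85 f'_c a b / f_y = 0.85 × 4 × 5.909 × 15.6 / 60 = 5.224 in².

A_s ≈ 5.22 in²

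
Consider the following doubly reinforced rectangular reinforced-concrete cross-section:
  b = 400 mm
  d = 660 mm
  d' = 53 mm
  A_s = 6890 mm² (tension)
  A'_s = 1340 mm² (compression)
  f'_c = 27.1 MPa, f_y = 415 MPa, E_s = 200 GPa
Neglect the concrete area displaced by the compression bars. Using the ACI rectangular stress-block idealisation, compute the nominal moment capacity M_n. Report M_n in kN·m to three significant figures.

M_n ≈ 1570 kN·m

Assume both tension and compression steel yield.
Net tension couple steel: A_s − A'_s = 5550 mm².
a = (A_s − A'_s) f_y / (0.85 f'_c b) = 2303250/(0.85 × 27.1 × 400) = 249.97 mm.
c = a/β₁ = 249.97/0.85 = 294.08 mm; ε'_s = 0.003(c − d')/c = 0.0025 ≥ f_y/E_s = 0.0021, so compression steel does yield.
M_n = (A_s − A'_s) f_y (d − a/2) + A'_s f_y (d − d') = [2303250 × (660 − 124.985) + 556100 × (660 − 53)] × 10⁻⁶ = 1232.27 + 337.55 = 1569.82 kN·m.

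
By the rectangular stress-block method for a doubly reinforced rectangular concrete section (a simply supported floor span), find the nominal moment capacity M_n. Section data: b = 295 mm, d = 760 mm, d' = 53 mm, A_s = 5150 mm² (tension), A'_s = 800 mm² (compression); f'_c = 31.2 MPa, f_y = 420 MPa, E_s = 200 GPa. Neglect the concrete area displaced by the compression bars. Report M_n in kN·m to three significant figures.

Assume both tension and compression steel yield.
Net tension couple steel: A_s − A'_s = 4350 mm².
a = (A_s − A'_s) f_y / (0.85 f'_c b) = 1827000/(0.85 × 31.2 × 295) = 233.53 mm.
c = a/β₁ = 233.53/0.827 = 282.38 mm; ε'_s = 0.003(c − d')/c = 0.0024 ≥ f_y/E_s = 0.0021, so compression steel does yield.
M_n = (A_s − A'_s) f_y (d − a/2) + A'_s f_y (d − d') = [1827000 × (760 − 116.765) + 336000 × (760 − 53)] × 10⁻⁶ = 1175.19 + 237.55 = 1412.74 kN·m.

M_n ≈ 1410 kN·m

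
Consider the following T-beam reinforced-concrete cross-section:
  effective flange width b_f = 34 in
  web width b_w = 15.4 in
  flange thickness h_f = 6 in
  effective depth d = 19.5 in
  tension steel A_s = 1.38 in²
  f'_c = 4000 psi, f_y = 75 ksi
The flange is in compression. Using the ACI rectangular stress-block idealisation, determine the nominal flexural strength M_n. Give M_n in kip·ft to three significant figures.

Tension: T = A_s f_y = 1.38 × 75 = 103.5 kips.
Try a within the flange: a = T/(0.85 f'_c b_f) = 103.5/(0.85 × 4 × 34) = 0.895 in.
Since a = 0.895 ≤ h_f = 6 in, the stress block lies entirely in the flange; analyse as a rectangular beam of width b_f.
M_n = T(d − a/2) = 103.5 × (19.5 − 0.4475) = 1971.9 kip·in.
M_n = 1971.9/12 = 164.33 kip·ft.

M_n ≈ 164 kip·ft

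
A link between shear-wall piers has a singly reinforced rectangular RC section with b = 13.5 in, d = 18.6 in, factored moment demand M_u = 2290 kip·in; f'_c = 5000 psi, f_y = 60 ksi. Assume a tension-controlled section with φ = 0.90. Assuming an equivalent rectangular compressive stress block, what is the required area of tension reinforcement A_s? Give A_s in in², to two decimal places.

M_n = M_u/φ = 2290/0.90 = 2544.44 kip·in.
From M_n = 0.85 f'_c a b (d − a/2):
a = d − √(d² − 2M_n/(0.85 f'_c b)) = 18.6 − √(18.6² − 2 × 2544.44/(0.85 × 5 × 13.5)) = 2.561 in.
A_s = 0.85 f'_c a b / f_y = 0.85 × 5 × 2.561 × 13.5 / 60 = 2.449 in².

A_s ≈ 2.45 in²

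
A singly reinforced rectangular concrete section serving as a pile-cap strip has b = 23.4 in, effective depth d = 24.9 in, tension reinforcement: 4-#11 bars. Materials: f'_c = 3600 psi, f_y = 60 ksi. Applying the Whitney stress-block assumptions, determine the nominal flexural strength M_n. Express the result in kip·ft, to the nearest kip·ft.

M_n ≈ 695 kip·ft

A_s = 4 × 1.56 = 6.24 in².
T = A_s f_y = 6.24 × 60 = 374.4 kips.
a = T/(0.85 f'_c b) = 374.4/(0.85 × 3.6 × 23.4) = 5.229 in.
M_n = T(d − a/2) = 374.4 × (24.9 − 2.6145) = 8343.7 kip·in = 8343.7/12 = 695.31 kip·ft.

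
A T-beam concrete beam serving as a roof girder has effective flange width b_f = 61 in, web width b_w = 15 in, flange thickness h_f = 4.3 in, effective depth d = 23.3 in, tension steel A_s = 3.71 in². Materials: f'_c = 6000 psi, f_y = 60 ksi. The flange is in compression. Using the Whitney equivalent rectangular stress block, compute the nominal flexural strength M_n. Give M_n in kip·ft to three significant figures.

Tension: T = A_s f_y = 3.71 × 60 = 222.6 kips.
Try a within the flange: a = T/(0.85 f'_c b_f) = 222.6/(0.85 × 6 × 61) = 0.716 in.
Since a = 0.716 ≤ h_f = 4.3 in, the stress block lies entirely in the flange; analyse as a rectangular beam of width b_f.
M_n = T(d − a/2) = 222.6 × (23.3 − 0.358) = 5106.9 kip·in.
M_n = 5106.9/12 = 425.58 kip·ft.

M_n ≈ 426 kip·ft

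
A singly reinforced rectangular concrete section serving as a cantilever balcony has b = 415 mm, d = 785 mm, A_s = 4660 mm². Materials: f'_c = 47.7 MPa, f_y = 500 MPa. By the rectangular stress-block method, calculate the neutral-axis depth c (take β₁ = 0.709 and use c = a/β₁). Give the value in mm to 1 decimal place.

T = A_s f_y = 4660 × 500 = 2330000 N = 2330 kN.
Setting C = 0.85 f'_c a b equal to T: a = 2330000/(0.85 × 47.7 × 415) = 138.475 mm.
With β₁ = 0.709, c = a/β₁ = 138.475/0.709 = 195.3 mm.

c ≈ 195.3 mm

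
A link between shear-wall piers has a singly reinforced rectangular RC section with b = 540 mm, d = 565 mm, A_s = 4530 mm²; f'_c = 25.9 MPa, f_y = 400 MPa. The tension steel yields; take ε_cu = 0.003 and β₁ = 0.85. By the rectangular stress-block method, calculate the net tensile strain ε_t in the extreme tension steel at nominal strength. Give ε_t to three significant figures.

ε_t ≈ 0.00645

a = A_s f_y/(0.85 f'_c b) = 152.42 mm.
β₁ = 0.85, so c = a/β₁ = 152.42/0.85 = 179.32 mm.
From the linear strain diagram with ε_cu = 0.003: ε_t = 0.003 (d − c)/c = 0.003 × (565 − 179.32)/179.32 = 0.00645.
Since ε_t ≥ 0.005, the section is tension-controlled.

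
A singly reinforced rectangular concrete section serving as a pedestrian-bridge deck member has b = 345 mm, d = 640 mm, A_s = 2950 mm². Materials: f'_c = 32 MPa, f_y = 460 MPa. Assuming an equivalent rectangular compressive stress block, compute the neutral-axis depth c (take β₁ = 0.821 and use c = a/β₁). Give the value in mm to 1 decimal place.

T = A_s f_y = 2950 × 460 = 1357000 N = 1357 kN.
Setting C = 0.85 f'_c a b equal to T: a = 1357000/(0.85 × 32 × 345) = 144.608 mm.
With β₁ = 0.821, c = a/β₁ = 144.608/0.821 = 176.1 mm.

c ≈ 176.1 mm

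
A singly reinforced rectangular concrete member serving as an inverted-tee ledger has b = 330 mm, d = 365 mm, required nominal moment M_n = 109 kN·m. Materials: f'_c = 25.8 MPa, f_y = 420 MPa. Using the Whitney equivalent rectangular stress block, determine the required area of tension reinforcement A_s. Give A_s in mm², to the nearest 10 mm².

With M_n = 0.85 f'_c a b (d − a/2), solve the quadratic for a:
a = d − √(d² − 2M_n/(0.85 f'_c b)) = 365 − √(365² − 2 × 109×10⁶/(0.85 × 25.8 × 330)) = 43.91 mm.
A_s = 0.85 f'_c a b / f_y = 0.85 × 25.8 × 43.91 × 330 / 420 = 756.6 mm².

A_s ≈ 760 mm²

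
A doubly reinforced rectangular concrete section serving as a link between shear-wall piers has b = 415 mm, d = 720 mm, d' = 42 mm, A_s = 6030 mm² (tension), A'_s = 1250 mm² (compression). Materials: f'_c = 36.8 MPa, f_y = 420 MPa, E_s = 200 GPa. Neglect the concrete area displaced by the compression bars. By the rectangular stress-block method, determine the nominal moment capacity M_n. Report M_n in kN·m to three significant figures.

M_n ≈ 1650 kN·m

Assume both tension and compression steel yield.
Net tension couple steel: A_s − A'_s = 4780 mm².
a = (A_s − A'_s) f_y / (0.85 f'_c b) = 2007600/(0.85 × 36.8 × 415) = 154.65 mm.
c = a/β₁ = 154.65/0.787 = 196.51 mm; ε'_s = 0.003(c − d')/c = 0.0024 ≥ f_y/E_s = 0.0021, so compression steel does yield.
M_n = (A_s − A'_s) f_y (d − a/2) + A'_s f_y (d − d') = [2007600 × (720 − 77.325) + 525000 × (720 − 42)] × 10⁻⁶ = 1290.23 + 355.95 = 1646.18 kN·m.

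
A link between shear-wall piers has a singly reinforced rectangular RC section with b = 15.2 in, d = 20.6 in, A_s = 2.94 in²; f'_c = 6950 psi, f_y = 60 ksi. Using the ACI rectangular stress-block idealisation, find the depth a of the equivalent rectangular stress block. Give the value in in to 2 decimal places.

T = A_s f_y = 2.94 × 60 = 176.4 kips.
a = T/(0.85 f'_c b) = 176.4/(0.85 × 6.95 × 15.2) = 1.96 in.

a ≈ 1.96 in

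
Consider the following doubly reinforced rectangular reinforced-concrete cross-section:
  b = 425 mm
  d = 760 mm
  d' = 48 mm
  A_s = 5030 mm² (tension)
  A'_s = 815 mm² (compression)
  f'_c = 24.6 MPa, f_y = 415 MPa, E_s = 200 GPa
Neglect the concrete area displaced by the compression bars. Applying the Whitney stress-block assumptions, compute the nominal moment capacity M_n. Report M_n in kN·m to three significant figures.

Assume both tension and compression steel yield.
Net tension couple steel: A_s − A'_s = 4215 mm².
a = (A_s − A'_s) f_y / (0.85 f'_c b) = 1749225/(0.85 × 24.6 × 425) = 196.84 mm.
c = a/β₁ = 196.84/0.85 = 231.58 mm; ε'_s = 0.003(c − d')/c = 0.0024 ≥ f_y/E_s = 0.0021, so compression steel does yield.
M_n = (A_s − A'_s) f_y (d − a/2) + A'_s f_y (d − d') = [1749225 × (760 − 98.42) + 338225 × (760 − 48)] × 10⁻⁶ = 1157.25 + 240.82 = 1398.07 kN·m.

M_n ≈ 1400 kN·m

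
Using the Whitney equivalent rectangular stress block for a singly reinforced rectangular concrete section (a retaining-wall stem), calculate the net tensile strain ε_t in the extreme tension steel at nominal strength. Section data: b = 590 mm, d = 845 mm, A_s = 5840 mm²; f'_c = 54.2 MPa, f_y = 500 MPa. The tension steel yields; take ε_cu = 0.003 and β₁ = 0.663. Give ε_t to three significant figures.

a = A_s f_y/(0.85 f'_c b) = 107.43 mm.
β₁ = 0.663, so c = a/β₁ = 107.43/0.663 = 162.04 mm.
From the linear strain diagram with ε_cu = 0.003: ε_t = 0.003 (d − c)/c = 0.003 × (845 − 162.04)/162.04 = 0.0126.
Since ε_t ≥ 0.005, the section is tension-controlled.

ε_t ≈ 0.0126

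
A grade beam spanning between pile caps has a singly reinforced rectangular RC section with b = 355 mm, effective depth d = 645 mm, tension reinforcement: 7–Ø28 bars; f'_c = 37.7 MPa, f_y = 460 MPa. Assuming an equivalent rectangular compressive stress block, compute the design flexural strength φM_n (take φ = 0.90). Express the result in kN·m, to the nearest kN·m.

φM_n ≈ 996 kN·m

A_s = 7 × 616 = 4312 mm².
T = A_s f_y = 4312 × 460 = 1983520 N = 1983.52 kN.
From C = T: a = T/(0.85 f'_c b) = 1983520/(0.85 × 37.7 × 355) = 174.36 mm.
M_n = T(d − a/2) = 1983.52 kN × (645 − 87.18) mm = 1106.45 kN·m.
φM_n = 0.90 × 1106.45 = 995.81 kN·m.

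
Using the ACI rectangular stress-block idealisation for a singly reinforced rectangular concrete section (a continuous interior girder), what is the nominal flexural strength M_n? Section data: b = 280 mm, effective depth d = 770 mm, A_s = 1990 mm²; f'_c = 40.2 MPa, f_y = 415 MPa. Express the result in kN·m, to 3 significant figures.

M_n ≈ 600 kN·m

T = A_s f_y = 1990 × 415 = 825850 N = 825.85 kN.
From C = T: a = T/(0.85 f'_c b) = 825850/(0.85 × 40.2 × 280) = 86.32 mm.
M_n = T(d − a/2) = 825.85 kN × (770 − 43.16) mm = 600.26 kN·m.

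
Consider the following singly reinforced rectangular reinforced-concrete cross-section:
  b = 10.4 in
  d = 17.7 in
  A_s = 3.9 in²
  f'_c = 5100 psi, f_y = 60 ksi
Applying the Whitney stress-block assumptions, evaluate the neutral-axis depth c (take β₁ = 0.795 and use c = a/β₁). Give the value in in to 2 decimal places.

T = A_s f_y = 3.9 × 60 = 234 kips.
a = T/(0.85 f'_c b) = 234/(0.85 × 5.1 × 10.4) = 5.1903 in.
With β₁ = 0.795, c = a/β₁ = 5.1903/0.795 = 6.53 in.

c ≈ 6.53 in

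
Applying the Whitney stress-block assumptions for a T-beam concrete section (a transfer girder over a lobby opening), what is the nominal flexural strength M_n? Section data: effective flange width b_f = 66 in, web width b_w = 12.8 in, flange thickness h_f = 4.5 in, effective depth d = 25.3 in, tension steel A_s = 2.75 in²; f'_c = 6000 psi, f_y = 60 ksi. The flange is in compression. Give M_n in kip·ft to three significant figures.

M_n ≈ 345 kip·ft

Tension: T = A_s f_y = 2.75 × 60 = 165 kips.
Try a within the flange: a = T/(0.85 f'_c b_f) = 165/(0.85 × 6 × 66) = 0.490 in.
Since a = 0.490 ≤ h_f = 4.5 in, the stress block lies entirely in the flange; analyse as a rectangular beam of width b_f.
M_n = T(d − a/2) = 165 × (25.3 − 0.245) = 4134.1 kip·in.
M_n = 4134.1/12 = 344.51 kip·ft.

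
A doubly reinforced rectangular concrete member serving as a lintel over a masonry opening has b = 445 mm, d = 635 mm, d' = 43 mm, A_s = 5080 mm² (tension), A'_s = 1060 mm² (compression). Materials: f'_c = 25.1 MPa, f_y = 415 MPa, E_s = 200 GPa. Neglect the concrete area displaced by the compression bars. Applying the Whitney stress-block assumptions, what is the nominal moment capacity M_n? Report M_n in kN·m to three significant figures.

M_n ≈ 1170 kN·m

Assume both tension and compression steel yield.
Net tension couple steel: A_s − A'_s = 4020 mm².
a = (A_s − A'_s) f_y / (0.85 f'_c b) = 1668300/(0.85 × 25.1 × 445) = 175.72 mm.
c = a/β₁ = 175.72/0.85 = 206.73 mm; ε'_s = 0.003(c − d')/c = 0.0024 ≥ f_y/E_s = 0.0021, so compression steel does yield.
M_n = (A_s − A'_s) f_y (d − a/2) + A'_s f_y (d − d') = [1668300 × (635 − 87.86) + 439900 × (635 − 43)] × 10⁻⁶ = 912.79 + 260.42 = 1173.21 kN·m.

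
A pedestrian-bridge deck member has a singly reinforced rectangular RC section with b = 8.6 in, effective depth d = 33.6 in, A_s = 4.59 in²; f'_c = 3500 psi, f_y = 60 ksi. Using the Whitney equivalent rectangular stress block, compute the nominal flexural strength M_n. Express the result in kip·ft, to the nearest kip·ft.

T = A_s f_y = 4.59 × 60 = 275.4 kips.
a = T/(0.85 f'_c b) = 275.4/(0.85 × 3.5 × 8.6) = 10.764 in.
M_n = T(d − a/2) = 275.4 × (33.6 − 5.382) = 7771.2 kip·in = 7771.2/12 = 647.60 kip·ft.

M_n ≈ 648 kip·ft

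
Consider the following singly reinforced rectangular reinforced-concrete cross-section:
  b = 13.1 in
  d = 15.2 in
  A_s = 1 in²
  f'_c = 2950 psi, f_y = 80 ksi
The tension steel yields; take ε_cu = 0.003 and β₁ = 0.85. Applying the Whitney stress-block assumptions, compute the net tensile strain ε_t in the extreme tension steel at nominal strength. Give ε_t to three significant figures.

ε_t ≈ 0.0129

a = A_s f_y/(0.85 f'_c b) = 2.435 in.
β₁ = 0.85, so c = a/β₁ = 2.435/0.85 = 2.865 in.
From the linear strain diagram with ε_cu = 0.003: ε_t = 0.003 (d − c)/c = 0.003 × (15.2 − 2.865)/2.865 = 0.0129.
Since ε_t ≥ 0.005, the section is tension-controlled.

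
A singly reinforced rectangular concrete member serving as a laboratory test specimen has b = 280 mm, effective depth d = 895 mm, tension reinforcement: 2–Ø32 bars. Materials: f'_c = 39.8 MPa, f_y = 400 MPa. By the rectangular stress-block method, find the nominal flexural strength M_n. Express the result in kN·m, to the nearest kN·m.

M_n ≈ 554 kN·m

A_s = 2 × 804 = 1608 mm².
T = A_s f_y = 1608 × 400 = 643200 N = 643.2 kN.
From C = T: a = T/(0.85 f'_c b) = 643200/(0.85 × 39.8 × 280) = 67.90 mm.
M_n = T(d − a/2) = 643.2 kN × (895 − 33.95) mm = 553.83 kN·m.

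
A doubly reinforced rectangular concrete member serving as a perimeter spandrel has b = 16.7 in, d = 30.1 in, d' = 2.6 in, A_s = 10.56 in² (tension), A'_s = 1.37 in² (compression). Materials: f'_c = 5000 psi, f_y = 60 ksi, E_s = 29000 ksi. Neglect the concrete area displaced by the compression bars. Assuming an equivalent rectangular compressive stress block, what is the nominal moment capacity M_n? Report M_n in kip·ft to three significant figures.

M_n ≈ 1390 kip·ft

Assume both steels yield.
a = (A_s − A'_s) f_y/(0.85 f'_c b) = (10.56 − 1.37) × 60/(0.85 × 5 × 16.7) = 7.769 in.
c = a/β₁ = 7.769/0.8 = 9.711 in; ε'_s = 0.003(c − d')/c = 0.0022 ≥ ε_y = 0.0021, so the compression steel yields.
M_n = (A_s − A'_s) f_y (d − a/2) + A'_s f_y (d − d') = 551.4 × (30.1 − 3.8845) + 82.2 × (30.1 − 2.6) = 14455.2 + 2260.5 = 16715.7 kip·in = 16715.7/12 = 1392.98 kip·ft.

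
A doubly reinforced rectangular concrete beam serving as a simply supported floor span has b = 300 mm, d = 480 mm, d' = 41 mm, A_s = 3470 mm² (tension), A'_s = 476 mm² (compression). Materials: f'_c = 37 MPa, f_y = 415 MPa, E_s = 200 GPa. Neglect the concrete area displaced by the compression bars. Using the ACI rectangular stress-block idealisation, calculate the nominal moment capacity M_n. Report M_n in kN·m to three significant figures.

M_n ≈ 601 kN·m

Assume both tension and compression steel yield.
Net tension couple steel: A_s − A'_s = 2994 mm².
a = (A_s − A'_s) f_y / (0.85 f'_c b) = 1242510/(0.85 × 37 × 300) = 131.69 mm.
c = a/β₁ = 131.69/0.786 = 167.54 mm; ε'_s = 0.003(c − d')/c = 0.0023 ≥ f_y/E_s = 0.0021, so compression steel does yield.
M_n = (A_s − A'_s) f_y (d − a/2) + A'_s f_y (d − d') = [1242510 × (480 − 65.845) + 197540 × (480 − 41)] × 10⁻⁶ = 514.59 + 86.72 = 601.31 kN·m.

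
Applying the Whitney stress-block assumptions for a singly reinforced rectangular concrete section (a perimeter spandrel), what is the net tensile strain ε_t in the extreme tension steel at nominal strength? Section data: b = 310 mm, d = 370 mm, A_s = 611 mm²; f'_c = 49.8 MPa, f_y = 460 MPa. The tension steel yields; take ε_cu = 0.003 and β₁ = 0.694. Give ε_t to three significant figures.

ε_t ≈ 0.0330

a = A_s f_y/(0.85 f'_c b) = 21.42 mm.
β₁ = 0.694, so c = a/β₁ = 21.42/0.694 = 30.86 mm.
From the linear strain diagram with ε_cu = 0.003: ε_t = 0.003 (d − c)/c = 0.003 × (370 − 30.86)/30.86 = 0.0330.
Since ε_t ≥ 0.005, the section is tension-controlled.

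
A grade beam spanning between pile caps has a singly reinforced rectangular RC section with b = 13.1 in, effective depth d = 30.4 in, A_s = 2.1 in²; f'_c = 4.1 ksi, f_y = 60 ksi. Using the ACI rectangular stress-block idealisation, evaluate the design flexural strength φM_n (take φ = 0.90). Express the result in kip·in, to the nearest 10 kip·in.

T = A_s f_y = 2.1 × 60 = 126 kips.
a = T/(0.85 f'_c b) = 126/(0.85 × 4.1 × 13.1) = 2.760 in.
M_n = T(d − a/2) = 126 × (30.4 − 1.38) = 3656.5 kip·in.
φM_n = 0.90 × 3656.5 = 3290.9 kip·in.

φM_n ≈ 3290 kip·in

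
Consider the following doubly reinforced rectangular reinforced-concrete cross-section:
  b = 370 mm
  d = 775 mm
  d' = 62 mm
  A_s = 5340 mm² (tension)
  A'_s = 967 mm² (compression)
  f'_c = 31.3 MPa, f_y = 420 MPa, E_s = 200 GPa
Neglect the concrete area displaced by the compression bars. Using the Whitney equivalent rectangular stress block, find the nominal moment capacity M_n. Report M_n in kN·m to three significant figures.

Assume both tension and compression steel yield.
Net tension couple steel: A_s − A'_s = 4373 mm².
a = (A_s − A'_s) f_y / (0.85 f'_c b) = 1836660/(0.85 × 31.3 × 370) = 186.58 mm.
c = a/β₁ = 186.58/0.826 = 225.88 mm; ε'_s = 0.003(c − d')/c = 0.0022 ≥ f_y/E_s = 0.0021, so compression steel does yield.
M_n = (A_s − A'_s) f_y (d − a/2) + A'_s f_y (d − d') = [1836660 × (775 − 93.29) + 406140 × (775 − 62)] × 10⁻⁶ = 1252.07 + 289.58 = 1541.65 kN·m.

M_n ≈ 1540 kN·m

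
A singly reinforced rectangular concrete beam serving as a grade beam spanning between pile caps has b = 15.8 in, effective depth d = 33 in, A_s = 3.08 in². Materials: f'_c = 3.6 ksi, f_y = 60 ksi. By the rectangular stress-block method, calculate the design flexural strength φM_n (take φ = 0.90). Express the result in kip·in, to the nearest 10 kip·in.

φM_n ≈ 5170 kip·in

T = A_s f_y = 3.08 × 60 = 184.8 kips.
a = T/(0.85 f'_c b) = 184.8/(0.85 × 3.6 × 15.8) = 3.822 in.
M_n = T(d − a/2) = 184.8 × (33 − 1.911) = 5745.2 kip·in.
φM_n = 0.90 × 5745.2 = 5170.7 kip·in.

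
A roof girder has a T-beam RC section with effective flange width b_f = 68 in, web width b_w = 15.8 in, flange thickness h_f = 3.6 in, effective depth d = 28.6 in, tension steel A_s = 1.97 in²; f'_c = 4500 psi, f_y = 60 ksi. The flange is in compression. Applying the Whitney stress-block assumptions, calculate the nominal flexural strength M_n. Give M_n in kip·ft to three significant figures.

M_n ≈ 279 kip·ft

Tension: T = A_s f_y = 1.97 × 60 = 118.2 kips.
Try a within the flange: a = T/(0.85 f'_c b_f) = 118.2/(0.85 × 4.5 × 68) = 0.454 in.
Since a = 0.454 ≤ h_f = 3.6 in, the stress block lies entirely in the flange; analyse as a rectangular beam of width b_f.
M_n = T(d − a/2) = 118.2 × (28.6 − 0.227) = 3353.7 kip·in.
M_n = 3353.7/12 = 279.48 kip·ft.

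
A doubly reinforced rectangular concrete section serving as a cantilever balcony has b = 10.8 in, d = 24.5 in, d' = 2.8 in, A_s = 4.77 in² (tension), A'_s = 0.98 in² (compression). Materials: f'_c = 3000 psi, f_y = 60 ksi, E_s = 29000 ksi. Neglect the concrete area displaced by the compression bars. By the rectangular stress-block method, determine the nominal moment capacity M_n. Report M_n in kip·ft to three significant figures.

Assume both steels yield.
a = (A_s − A'_s) f_y/(0.85 f'_c b) = (4.77 − 0.98) × 60/(0.85 × 3 × 10.8) = 8.257 in.
c = a/β₁ = 8.257/0.85 = 9.714 in; ε'_s = 0.003(c − d')/c = 0.0021 ≥ ε_y = 0.0021, so the compression steel yields.
M_n = (A_s − A'_s) f_y (d − a/2) + A'_s f_y (d − d') = 227.4 × (24.5 − 4.1285) + 58.8 × (24.5 − 2.8) = 4632.5 + 1276.0 = 5908.5 kip·in = 5908.5/12 = 492.38 kip·ft.

M_n ≈ 492 kip·ft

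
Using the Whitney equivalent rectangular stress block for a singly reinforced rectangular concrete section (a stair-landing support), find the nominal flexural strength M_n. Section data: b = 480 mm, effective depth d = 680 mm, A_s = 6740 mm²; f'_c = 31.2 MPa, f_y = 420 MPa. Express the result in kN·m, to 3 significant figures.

T = A_s f_y = 6740 × 420 = 2830800 N = 2830.8 kN.
From C = T: a = T/(0.85 f'_c b) = 2830800/(0.85 × 31.2 × 480) = 222.38 mm.
M_n = T(d − a/2) = 2830.8 kN × (680 − 111.19) mm = 1610.19 kN·m.

M_n ≈ 1610 kN·m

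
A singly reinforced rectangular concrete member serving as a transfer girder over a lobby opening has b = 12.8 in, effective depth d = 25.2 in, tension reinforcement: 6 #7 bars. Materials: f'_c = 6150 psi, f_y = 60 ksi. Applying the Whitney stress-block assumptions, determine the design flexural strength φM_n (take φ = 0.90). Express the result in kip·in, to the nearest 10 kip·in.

φM_n ≈ 4590 kip·in

A_s = 6 × 0.6 = 3.6 in².
T = A_s f_y = 3.6 × 60 = 216 kips.
a = T/(0.85 f'_c b) = 216/(0.85 × 6.15 × 12.8) = 3.228 in.
M_n = T(d − a/2) = 216 × (25.2 − 1.614) = 5094.6 kip·in.
φM_n = 0.90 × 5094.6 = 4585.1 kip·in.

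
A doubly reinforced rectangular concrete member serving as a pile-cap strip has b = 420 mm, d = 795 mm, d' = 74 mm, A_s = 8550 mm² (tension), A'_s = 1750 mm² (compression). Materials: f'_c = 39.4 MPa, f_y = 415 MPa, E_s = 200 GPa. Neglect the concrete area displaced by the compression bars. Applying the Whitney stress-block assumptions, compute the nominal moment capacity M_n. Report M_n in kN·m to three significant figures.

M_n ≈ 2480 kN·m

Assume both tension and compression steel yield.
Net tension couple steel: A_s − A'_s = 6800 mm².
a = (A_s − A'_s) f_y / (0.85 f'_c b) = 2822000/(0.85 × 39.4 × 420) = 200.63 mm.
c = a/β₁ = 200.63/0.769 = 260.90 mm; ε'_s = 0.003(c − d')/c = 0.0021 ≥ f_y/E_s = 0.0021, so compression steel does yield.
M_n = (A_s − A'_s) f_y (d − a/2) + A'_s f_y (d − d') = [2822000 × (795 − 100.315) + 726250 × (795 − 74)] × 10⁻⁶ = 1960.40 + 523.63 = 2484.03 kN·m.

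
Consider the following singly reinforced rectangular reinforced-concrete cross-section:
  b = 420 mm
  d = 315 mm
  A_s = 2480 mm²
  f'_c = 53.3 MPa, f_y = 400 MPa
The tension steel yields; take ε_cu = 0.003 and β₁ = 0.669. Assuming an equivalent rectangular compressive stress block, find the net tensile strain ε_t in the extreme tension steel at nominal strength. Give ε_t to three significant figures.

ε_t ≈ 0.00913

a = A_s f_y/(0.85 f'_c b) = 52.13 mm.
β₁ = 0.669, so c = a/β₁ = 52.13/0.669 = 77.92 mm.
From the linear strain diagram with ε_cu = 0.003: ε_t = 0.003 (d − c)/c = 0.003 × (315 − 77.92)/77.92 = 0.00913.
Since ε_t ≥ 0.005, the section is tension-controlled.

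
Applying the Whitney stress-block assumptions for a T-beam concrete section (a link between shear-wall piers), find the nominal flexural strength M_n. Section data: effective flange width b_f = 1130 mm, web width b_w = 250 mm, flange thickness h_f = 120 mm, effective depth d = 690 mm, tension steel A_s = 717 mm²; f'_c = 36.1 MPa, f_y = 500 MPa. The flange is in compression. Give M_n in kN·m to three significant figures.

Tension: T = A_s f_y = 717 × 500 = 358500 N.
Try a within the flange: a = T/(0.85 f'_c b_f) = 358500/(0.85 × 36.1 × 1130) = 10.34 mm.
Since a = 10.34 ≤ h_f = 120 mm, the stress block lies entirely in the flange; analyse as a rectangular beam of width b_f.
M_n = T(d − a/2) = 358500 × (690 − 5.17) = 245.51 × 10⁶ N·mm.
M_n = 245.51 kN·m.

M_n ≈ 246 kN·m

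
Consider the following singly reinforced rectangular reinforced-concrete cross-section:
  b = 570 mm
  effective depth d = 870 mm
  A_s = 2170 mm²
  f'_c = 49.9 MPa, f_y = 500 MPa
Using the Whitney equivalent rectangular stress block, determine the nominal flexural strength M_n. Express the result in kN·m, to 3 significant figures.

T = A_s f_y = 2170 × 500 = 1085000 N = 1085 kN.
From C = T: a = T/(0.85 f'_c b) = 1085000/(0.85 × 49.9 × 570) = 44.88 mm.
M_n = T(d − a/2) = 1085 kN × (870 − 22.44) mm = 919.60 kN·m.

M_n ≈ 920 kN·m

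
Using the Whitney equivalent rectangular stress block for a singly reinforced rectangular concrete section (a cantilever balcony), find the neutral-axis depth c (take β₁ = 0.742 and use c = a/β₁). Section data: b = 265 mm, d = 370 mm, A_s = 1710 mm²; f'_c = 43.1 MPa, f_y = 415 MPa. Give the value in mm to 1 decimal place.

T = A_s f_y = 1710 × 415 = 709650 N = 709.65 kN.
Setting C = 0.85 f'_c a b equal to T: a = 709650/(0.85 × 43.1 × 265) = 73.097 mm.
With β₁ = 0.742, c = a/β₁ = 73.097/0.742 = 98.5 mm.

c ≈ 98.5 mm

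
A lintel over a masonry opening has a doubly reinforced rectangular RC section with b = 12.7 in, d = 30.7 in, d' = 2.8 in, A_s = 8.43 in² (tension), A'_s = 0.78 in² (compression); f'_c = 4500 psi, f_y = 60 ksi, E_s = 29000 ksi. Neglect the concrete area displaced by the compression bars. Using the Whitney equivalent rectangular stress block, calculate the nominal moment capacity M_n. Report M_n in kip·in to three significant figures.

M_n ≈ 13200 kip·in

Assume both steels yield.
a = (A_s − A'_s) f_y/(0.85 f'_c b) = (8.43 − 0.78) × 60/(0.85 × 4.5 × 12.7) = 9.449 in.
c = a/β₁ = 9.449/0.825 = 11.453 in; ε'_s = 0.003(c − d')/c = 0.0023 ≥ ε_y = 0.0021, so the compression steel yields.
M_n = (A_s − A'_s) f_y (d − a/2) + A'_s f_y (d − d') = 459 × (30.7 − 4.7245) + 46.8 × (30.7 − 2.8) = 11922.8 + 1305.7 = 13228.5 kip·in.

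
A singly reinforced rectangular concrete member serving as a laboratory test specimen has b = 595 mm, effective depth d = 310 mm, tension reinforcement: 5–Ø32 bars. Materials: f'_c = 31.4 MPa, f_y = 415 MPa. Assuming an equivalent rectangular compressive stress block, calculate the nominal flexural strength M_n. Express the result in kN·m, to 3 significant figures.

M_n ≈ 430 kN·m

A_s = 5 × 804 = 4020 mm².
T = A_s f_y = 4020 × 415 = 1668300 N = 1668.3 kN.
From C = T: a = T/(0.85 f'_c b) = 1668300/(0.85 × 31.4 × 595) = 105.05 mm.
M_n = T(d − a/2) = 1668.3 kN × (310 − 52.525) mm = 429.55 kN·m.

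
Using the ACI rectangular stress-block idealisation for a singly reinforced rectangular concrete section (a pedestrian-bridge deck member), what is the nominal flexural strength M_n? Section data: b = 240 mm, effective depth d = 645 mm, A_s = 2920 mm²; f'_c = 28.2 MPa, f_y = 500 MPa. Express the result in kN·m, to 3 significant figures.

M_n ≈ 756 kN·m

T = A_s f_y = 2920 × 500 = 1460000 N = 1460 kN.
From C = T: a = T/(0.85 f'_c b) = 1460000/(0.85 × 28.2 × 240) = 253.79 mm.
M_n = T(d − a/2) = 1460 kN × (645 − 126.895) mm = 756.43 kN·m.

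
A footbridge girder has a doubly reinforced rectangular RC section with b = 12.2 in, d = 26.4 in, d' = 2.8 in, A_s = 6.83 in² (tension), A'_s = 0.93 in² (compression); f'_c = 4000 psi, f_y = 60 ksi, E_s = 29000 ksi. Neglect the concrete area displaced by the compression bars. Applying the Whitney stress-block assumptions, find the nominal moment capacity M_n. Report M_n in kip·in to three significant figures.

M_n ≈ 9150 kip·in

Assume both steels yield.
a = (A_s − A'_s) f_y/(0.85 f'_c b) = (6.83 − 0.93) × 60/(0.85 × 4 × 12.2) = 8.534 in.
c = a/β₁ = 8.534/0.85 = 10.040 in; ε'_s = 0.003(c − d')/c = 0.0022 ≥ ε_y = 0.0021, so the compression steel yields.
M_n = (A_s − A'_s) f_y (d − a/2) + A'_s f_y (d − d') = 354 × (26.4 − 4.267) + 55.8 × (26.4 − 2.8) = 7835.1 + 1316.9 = 9152.0 kip·in.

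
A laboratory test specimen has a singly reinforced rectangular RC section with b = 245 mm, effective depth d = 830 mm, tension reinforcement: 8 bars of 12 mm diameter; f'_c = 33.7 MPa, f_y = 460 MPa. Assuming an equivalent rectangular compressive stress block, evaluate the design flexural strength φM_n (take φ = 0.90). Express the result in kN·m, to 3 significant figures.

φM_n ≈ 300 kN·m

A_s = 8 × 113 = 904 mm².
T = A_s f_y = 904 × 460 = 415840 N = 415.84 kN.
From C = T: a = T/(0.85 f'_c b) = 415840/(0.85 × 33.7 × 245) = 59.25 mm.
M_n = T(d − a/2) = 415.84 kN × (830 − 29.625) mm = 332.83 kN·m.
φM_n = 0.90 × 332.83 = 299.55 kN·m.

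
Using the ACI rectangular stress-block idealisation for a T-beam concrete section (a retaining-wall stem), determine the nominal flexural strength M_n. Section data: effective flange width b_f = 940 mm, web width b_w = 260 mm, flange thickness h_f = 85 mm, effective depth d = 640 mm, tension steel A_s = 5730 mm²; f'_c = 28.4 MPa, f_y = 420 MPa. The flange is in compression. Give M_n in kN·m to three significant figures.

Tension: T = A_s f_y = 5730 × 420 = 2406600 N.
Try a within the flange: a = T/(0.85 f'_c b_f) = 2406600/(0.85 × 28.4 × 940) = 106.06 mm.
a = 106.06 > h_f = 85 mm: the block extends into the web. Split into flange-overhang and web parts.
C_f = 0.85 f'_c (b_f − b_w) h_f = 0.85 × 28.4 × (940 − 260) × 85 = 1395292 N.
Remaining web compression depth: a_w = (T − C_f)/(0.85 f'_c b_w) = (2406600 − 1395292)/(0.85 × 28.4 × 260) = 161.13 mm.
M_n = C_f(d − h_f/2) + (T − C_f)(d − a_w/2) = 1395292 × (640 − 42.5) + 1011308 × (640 − 80.565) = 833.69 + 565.76 = 1399.45 × 10⁶ N·mm.
M_n = 1399.45 kN·m.

M_n ≈ 1400 kN·m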